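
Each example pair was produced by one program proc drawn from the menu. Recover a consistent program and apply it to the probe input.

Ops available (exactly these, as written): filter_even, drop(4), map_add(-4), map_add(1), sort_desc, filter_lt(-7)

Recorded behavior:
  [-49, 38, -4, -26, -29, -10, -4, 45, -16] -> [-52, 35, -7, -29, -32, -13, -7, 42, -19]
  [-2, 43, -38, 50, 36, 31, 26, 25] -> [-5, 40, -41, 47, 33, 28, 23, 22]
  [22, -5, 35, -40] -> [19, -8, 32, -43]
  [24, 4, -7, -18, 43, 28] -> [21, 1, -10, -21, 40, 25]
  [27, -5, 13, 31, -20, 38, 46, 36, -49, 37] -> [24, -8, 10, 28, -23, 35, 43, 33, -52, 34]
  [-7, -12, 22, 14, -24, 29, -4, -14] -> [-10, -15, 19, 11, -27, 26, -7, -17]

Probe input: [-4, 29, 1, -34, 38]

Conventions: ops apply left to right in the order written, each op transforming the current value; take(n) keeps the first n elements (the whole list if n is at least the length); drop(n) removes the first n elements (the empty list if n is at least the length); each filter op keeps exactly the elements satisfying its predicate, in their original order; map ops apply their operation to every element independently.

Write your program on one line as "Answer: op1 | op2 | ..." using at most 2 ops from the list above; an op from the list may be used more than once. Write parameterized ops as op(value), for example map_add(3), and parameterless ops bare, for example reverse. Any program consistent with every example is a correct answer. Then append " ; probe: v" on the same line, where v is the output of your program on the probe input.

map_add(1) | map_add(-4) ; probe: [-7, 26, -2, -37, 35]

Check, running the answer program on each example:
  [-49, 38, -4, -26, -29, -10, -4, 45, -16] -> [-48, 39, -3, -25, -28, -9, -3, 46, -15] -> [-52, 35, -7, -29, -32, -13, -7, 42, -19]
  [-2, 43, -38, 50, 36, 31, 26, 25] -> [-1, 44, -37, 51, 37, 32, 27, 26] -> [-5, 40, -41, 47, 33, 28, 23, 22]
  [22, -5, 35, -40] -> [23, -4, 36, -39] -> [19, -8, 32, -43]
  [24, 4, -7, -18, 43, 28] -> [25, 5, -6, -17, 44, 29] -> [21, 1, -10, -21, 40, 25]
  [27, -5, 13, 31, -20, 38, 46, 36, -49, 37] -> [28, -4, 14, 32, -19, 39, 47, 37, -48, 38] -> [24, -8, 10, 28, -23, 35, 43, 33, -52, 34]
  [-7, -12, 22, 14, -24, 29, -4, -14] -> [-6, -11, 23, 15, -23, 30, -3, -13] -> [-10, -15, 19, 11, -27, 26, -7, -17]
  probe: [-4, 29, 1, -34, 38] -> [-3, 30, 2, -33, 39] -> [-7, 26, -2, -37, 35]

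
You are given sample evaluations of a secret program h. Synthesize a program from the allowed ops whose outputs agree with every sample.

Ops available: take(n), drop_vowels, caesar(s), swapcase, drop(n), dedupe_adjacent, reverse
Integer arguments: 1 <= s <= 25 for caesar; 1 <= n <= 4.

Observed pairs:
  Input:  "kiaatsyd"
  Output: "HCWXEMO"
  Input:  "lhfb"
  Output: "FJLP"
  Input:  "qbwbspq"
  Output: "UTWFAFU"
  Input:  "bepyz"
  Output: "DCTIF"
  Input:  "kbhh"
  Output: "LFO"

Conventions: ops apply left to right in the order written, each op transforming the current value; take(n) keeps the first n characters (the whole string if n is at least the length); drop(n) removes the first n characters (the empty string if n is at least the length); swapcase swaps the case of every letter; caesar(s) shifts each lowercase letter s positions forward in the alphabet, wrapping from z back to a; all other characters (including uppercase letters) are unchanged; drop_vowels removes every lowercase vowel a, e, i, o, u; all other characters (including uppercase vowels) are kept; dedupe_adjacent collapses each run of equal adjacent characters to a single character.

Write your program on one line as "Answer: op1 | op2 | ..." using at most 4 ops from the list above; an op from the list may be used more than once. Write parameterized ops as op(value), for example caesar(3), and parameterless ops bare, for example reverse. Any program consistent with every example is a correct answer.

reverse | caesar(4) | swapcase | dedupe_adjacent

Check, running the answer program on each example:
  "kiaatsyd" -> "dystaaik" -> "hcwxeemo" -> "HCWXEEMO" -> "HCWXEMO"
  "lhfb" -> "bfhl" -> "fjlp" -> "FJLP" -> "FJLP"
  "qbwbspq" -> "qpsbwbq" -> "utwfafu" -> "UTWFAFU" -> "UTWFAFU"
  "bepyz" -> "zypeb" -> "dctif" -> "DCTIF" -> "DCTIF"
  "kbhh" -> "hhbk" -> "llfo" -> "LLFO" -> "LFO"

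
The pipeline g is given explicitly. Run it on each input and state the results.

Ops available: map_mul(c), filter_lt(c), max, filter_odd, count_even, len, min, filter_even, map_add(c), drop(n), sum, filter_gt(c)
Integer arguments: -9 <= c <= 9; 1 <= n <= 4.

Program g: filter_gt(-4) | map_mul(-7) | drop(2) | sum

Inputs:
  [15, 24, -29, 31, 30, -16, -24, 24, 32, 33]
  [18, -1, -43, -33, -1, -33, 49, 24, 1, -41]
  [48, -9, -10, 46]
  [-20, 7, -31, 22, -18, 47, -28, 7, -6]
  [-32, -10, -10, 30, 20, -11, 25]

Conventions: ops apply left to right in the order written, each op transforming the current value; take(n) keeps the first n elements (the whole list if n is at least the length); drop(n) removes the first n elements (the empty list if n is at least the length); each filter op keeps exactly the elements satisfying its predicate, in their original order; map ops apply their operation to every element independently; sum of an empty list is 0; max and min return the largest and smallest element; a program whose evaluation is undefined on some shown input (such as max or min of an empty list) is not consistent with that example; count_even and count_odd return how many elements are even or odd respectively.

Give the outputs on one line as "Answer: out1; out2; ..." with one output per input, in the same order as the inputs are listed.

Execution, op by op:
  [15, 24, -29, 31, 30, -16, -24, 24, 32, 33] -> [15, 24, 31, 30, 24, 32, 33] -> [-105, -168, -217, -210, -168, -224, -231] -> [-217, -210, -168, -224, -231] -> -1050
  [18, -1, -43, -33, -1, -33, 49, 24, 1, -41] -> [18, -1, -1, 49, 24, 1] -> [-126, 7, 7, -343, -168, -7] -> [7, -343, -168, -7] -> -511
  [48, -9, -10, 46] -> [48, 46] -> [-336, -322] -> [] -> 0
  [-20, 7, -31, 22, -18, 47, -28, 7, -6] -> [7, 22, 47, 7] -> [-49, -154, -329, -49] -> [-329, -49] -> -378
  [-32, -10, -10, 30, 20, -11, 25] -> [30, 20, 25] -> [-210, -140, -175] -> [-175] -> -175

-1050; -511; 0; -378; -175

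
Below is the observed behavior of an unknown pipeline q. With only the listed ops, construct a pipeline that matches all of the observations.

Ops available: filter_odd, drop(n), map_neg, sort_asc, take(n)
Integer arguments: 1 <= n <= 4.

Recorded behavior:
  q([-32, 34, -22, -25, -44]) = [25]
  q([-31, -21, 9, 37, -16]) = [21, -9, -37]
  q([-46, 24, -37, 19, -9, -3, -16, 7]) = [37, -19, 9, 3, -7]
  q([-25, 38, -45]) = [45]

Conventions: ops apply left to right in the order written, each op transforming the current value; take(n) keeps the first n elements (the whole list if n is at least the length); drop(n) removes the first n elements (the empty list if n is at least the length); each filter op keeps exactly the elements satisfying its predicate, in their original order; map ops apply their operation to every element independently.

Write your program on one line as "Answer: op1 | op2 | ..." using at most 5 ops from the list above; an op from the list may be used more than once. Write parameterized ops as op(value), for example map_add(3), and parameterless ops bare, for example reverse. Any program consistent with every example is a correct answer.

map_neg | drop(1) | map_neg | filter_odd | map_neg

Check, running the answer program on each example:
  [-32, 34, -22, -25, -44] -> [32, -34, 22, 25, 44] -> [-34, 22, 25, 44] -> [34, -22, -25, -44] -> [-25] -> [25]
  [-31, -21, 9, 37, -16] -> [31, 21, -9, -37, 16] -> [21, -9, -37, 16] -> [-21, 9, 37, -16] -> [-21, 9, 37] -> [21, -9, -37]
  [-46, 24, -37, 19, -9, -3, -16, 7] -> [46, -24, 37, -19, 9, 3, 16, -7] -> [-24, 37, -19, 9, 3, 16, -7] -> [24, -37, 19, -9, -3, -16, 7] -> [-37, 19, -9, -3, 7] -> [37, -19, 9, 3, -7]
  [-25, 38, -45] -> [25, -38, 45] -> [-38, 45] -> [38, -45] -> [-45] -> [45]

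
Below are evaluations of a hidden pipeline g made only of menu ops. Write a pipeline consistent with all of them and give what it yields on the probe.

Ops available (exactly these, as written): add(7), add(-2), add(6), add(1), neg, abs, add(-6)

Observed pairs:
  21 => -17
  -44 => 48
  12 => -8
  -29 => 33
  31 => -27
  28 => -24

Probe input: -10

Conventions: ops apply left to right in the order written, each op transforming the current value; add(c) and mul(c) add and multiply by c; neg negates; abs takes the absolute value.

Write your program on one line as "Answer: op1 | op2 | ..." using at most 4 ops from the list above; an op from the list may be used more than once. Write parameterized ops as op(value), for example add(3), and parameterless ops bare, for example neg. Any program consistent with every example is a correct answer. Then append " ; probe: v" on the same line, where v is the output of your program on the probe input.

neg | add(6) | add(-2) ; probe: 14

Check, running the answer program on each example:
  21 -> -21 -> -15 -> -17
  -44 -> 44 -> 50 -> 48
  12 -> -12 -> -6 -> -8
  -29 -> 29 -> 35 -> 33
  31 -> -31 -> -25 -> -27
  28 -> -28 -> -22 -> -24
  probe: -10 -> 10 -> 16 -> 14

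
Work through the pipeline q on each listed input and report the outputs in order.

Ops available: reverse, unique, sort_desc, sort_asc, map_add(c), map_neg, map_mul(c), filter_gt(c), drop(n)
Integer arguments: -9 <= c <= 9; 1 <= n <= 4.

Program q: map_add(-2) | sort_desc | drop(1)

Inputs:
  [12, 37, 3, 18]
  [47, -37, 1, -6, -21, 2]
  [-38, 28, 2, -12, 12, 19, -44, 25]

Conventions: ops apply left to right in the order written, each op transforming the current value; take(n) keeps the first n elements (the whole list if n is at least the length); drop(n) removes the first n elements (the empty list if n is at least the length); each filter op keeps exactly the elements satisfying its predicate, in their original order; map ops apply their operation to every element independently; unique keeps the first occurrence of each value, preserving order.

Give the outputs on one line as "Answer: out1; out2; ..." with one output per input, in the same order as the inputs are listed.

Execution, op by op:
  [12, 37, 3, 18] -> [10, 35, 1, 16] -> [35, 16, 10, 1] -> [16, 10, 1]
  [47, -37, 1, -6, -21, 2] -> [45, -39, -1, -8, -23, 0] -> [45, 0, -1, -8, -23, -39] -> [0, -1, -8, -23, -39]
  [-38, 28, 2, -12, 12, 19, -44, 25] -> [-40, 26, 0, -14, 10, 17, -46, 23] -> [26, 23, 17, 10, 0, -14, -40, -46] -> [23, 17, 10, 0, -14, -40, -46]

[16, 10, 1]; [0, -1, -8, -23, -39]; [23, 17, 10, 0, -14, -40, -46]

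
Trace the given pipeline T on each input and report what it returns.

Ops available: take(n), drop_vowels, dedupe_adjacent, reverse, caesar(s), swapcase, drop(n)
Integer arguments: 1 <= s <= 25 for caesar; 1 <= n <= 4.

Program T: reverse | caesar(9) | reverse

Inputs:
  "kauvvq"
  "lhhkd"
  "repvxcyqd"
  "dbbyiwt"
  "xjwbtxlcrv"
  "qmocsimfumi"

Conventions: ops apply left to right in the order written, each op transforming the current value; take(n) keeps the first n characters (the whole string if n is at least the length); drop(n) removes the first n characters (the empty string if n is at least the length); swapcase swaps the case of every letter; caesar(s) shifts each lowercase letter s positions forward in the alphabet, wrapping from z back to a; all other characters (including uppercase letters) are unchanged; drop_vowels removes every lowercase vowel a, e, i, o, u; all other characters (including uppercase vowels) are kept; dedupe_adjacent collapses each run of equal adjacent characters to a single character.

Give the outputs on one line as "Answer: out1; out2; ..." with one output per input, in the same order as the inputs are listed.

"tjdeez"; "uqqtm"; "anyeglhzm"; "mkkhrfc"; "gsfkcgulae"; "zvxlbrvodvr"

Execution, op by op:
  "kauvvq" -> "qvvuak" -> "zeedjt" -> "tjdeez"
  "lhhkd" -> "dkhhl" -> "mtqqu" -> "uqqtm"
  "repvxcyqd" -> "dqycxvper" -> "mzhlgeyna" -> "anyeglhzm"
  "dbbyiwt" -> "twiybbd" -> "cfrhkkm" -> "mkkhrfc"
  "xjwbtxlcrv" -> "vrclxtbwjx" -> "ealugckfsg" -> "gsfkcgulae"
  "qmocsimfumi" -> "imufmiscomq" -> "rvdovrblxvz" -> "zvxlbrvodvr"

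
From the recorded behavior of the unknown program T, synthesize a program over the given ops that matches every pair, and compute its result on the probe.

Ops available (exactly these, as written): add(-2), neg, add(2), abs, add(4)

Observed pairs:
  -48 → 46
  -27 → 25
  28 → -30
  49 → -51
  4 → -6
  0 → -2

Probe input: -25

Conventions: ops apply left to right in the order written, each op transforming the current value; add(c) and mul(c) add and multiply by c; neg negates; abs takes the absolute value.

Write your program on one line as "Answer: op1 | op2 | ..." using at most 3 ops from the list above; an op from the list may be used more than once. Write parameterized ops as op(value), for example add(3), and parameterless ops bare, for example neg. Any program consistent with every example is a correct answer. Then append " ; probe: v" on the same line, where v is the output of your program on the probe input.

neg | add(-2) ; probe: 23

Check, running the answer program on each example:
  -48 -> 48 -> 46
  -27 -> 27 -> 25
  28 -> -28 -> -30
  49 -> -49 -> -51
  4 -> -4 -> -6
  0 -> 0 -> -2
  probe: -25 -> 25 -> 23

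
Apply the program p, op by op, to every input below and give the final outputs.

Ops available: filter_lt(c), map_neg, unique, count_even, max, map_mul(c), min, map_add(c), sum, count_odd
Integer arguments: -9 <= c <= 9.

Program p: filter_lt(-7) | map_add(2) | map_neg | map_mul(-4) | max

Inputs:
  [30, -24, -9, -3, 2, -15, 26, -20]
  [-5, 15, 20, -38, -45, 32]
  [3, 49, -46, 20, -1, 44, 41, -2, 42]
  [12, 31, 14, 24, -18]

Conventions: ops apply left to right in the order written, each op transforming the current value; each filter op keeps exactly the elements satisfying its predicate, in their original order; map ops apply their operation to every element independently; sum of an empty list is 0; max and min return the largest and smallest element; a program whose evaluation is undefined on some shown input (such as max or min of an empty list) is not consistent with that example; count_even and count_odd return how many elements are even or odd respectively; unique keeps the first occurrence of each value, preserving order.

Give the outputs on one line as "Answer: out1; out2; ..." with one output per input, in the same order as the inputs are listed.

Execution, op by op:
  [30, -24, -9, -3, 2, -15, 26, -20] -> [-24, -9, -15, -20] -> [-22, -7, -13, -18] -> [22, 7, 13, 18] -> [-88, -28, -52, -72] -> -28
  [-5, 15, 20, -38, -45, 32] -> [-38, -45] -> [-36, -43] -> [36, 43] -> [-144, -172] -> -144
  [3, 49, -46, 20, -1, 44, 41, -2, 42] -> [-46] -> [-44] -> [44] -> [-176] -> -176
  [12, 31, 14, 24, -18] -> [-18] -> [-16] -> [16] -> [-64] -> -64

-28; -144; -176; -64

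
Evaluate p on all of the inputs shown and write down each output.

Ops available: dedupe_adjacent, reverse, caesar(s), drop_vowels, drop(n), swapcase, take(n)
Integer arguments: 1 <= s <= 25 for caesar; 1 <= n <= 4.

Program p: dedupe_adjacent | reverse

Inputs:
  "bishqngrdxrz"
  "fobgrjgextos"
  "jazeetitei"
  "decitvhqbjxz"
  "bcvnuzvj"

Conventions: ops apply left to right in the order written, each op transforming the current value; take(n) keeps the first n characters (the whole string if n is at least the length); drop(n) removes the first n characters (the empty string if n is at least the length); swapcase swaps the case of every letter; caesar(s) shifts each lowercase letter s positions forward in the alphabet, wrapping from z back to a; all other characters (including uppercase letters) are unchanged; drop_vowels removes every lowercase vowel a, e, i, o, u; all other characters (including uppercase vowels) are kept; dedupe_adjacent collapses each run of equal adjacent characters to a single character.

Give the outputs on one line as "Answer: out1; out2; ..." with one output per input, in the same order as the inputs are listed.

"zrxdrgnqhsib"; "sotxegjrgbof"; "ietitezaj"; "zxjbqhvticed"; "jvzunvcb"

Execution, op by op:
  "bishqngrdxrz" -> "bishqngrdxrz" -> "zrxdrgnqhsib"
  "fobgrjgextos" -> "fobgrjgextos" -> "sotxegjrgbof"
  "jazeetitei" -> "jazetitei" -> "ietitezaj"
  "decitvhqbjxz" -> "decitvhqbjxz" -> "zxjbqhvticed"
  "bcvnuzvj" -> "bcvnuzvj" -> "jvzunvcb"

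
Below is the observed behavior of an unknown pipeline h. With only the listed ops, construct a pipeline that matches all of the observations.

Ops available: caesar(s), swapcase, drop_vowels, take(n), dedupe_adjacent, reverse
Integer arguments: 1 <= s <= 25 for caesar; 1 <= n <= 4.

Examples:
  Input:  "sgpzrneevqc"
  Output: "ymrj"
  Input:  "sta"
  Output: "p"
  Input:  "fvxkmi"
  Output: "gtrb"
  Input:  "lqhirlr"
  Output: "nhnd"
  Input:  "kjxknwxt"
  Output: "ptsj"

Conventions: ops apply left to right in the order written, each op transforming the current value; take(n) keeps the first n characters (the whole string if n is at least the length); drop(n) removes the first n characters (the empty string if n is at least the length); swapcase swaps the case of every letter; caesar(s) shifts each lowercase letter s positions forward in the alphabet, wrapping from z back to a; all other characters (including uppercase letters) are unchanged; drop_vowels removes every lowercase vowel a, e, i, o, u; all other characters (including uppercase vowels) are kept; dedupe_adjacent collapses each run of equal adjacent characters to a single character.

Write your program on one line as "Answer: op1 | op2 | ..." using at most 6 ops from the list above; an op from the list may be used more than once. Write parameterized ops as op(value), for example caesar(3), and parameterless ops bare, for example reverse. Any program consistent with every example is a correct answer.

drop_vowels | caesar(20) | caesar(2) | reverse | drop_vowels | take(4)

Check, running the answer program on each example:
  "sgpzrneevqc" -> "sgpzrnvqc" -> "majtlhpkw" -> "oclvnjrmy" -> "ymrjnvlco" -> "ymrjnvlc" -> "ymrj"
  "sta" -> "st" -> "mn" -> "op" -> "po" -> "p" -> "p"
  "fvxkmi" -> "fvxkm" -> "zpreg" -> "brtgi" -> "igtrb" -> "gtrb" -> "gtrb"
  "lqhirlr" -> "lqhrlr" -> "fkblfl" -> "hmdnhn" -> "nhndmh" -> "nhndmh" -> "nhnd"
  "kjxknwxt" -> "kjxknwxt" -> "edrehqrn" -> "gftgjstp" -> "ptsjgtfg" -> "ptsjgtfg" -> "ptsj"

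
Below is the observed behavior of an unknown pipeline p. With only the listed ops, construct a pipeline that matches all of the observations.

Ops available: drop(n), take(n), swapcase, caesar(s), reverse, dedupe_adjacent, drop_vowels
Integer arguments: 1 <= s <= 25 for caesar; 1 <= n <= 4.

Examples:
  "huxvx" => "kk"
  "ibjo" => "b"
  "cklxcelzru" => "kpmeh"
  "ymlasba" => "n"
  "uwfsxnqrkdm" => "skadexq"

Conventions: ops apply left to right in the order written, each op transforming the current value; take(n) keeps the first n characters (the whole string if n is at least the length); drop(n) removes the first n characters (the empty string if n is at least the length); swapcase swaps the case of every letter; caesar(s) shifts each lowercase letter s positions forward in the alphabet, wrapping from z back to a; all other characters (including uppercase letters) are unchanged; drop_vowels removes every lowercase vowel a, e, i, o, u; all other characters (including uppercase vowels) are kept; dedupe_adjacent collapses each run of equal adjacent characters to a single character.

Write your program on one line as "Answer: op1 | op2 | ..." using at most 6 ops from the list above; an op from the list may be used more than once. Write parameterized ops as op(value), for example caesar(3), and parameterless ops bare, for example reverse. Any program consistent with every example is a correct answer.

caesar(22) | drop_vowels | caesar(23) | drop(2) | drop_vowels | caesar(20)

Check, running the answer program on each example:
  "huxvx" -> "dqtrt" -> "dqtrt" -> "anqoq" -> "qoq" -> "qq" -> "kk"
  "ibjo" -> "exfk" -> "xfk" -> "uch" -> "h" -> "h" -> "b"
  "cklxcelzru" -> "yghtyahvnq" -> "yghtyhvnq" -> "vdeqveskn" -> "eqveskn" -> "qvskn" -> "kpmeh"
  "ymlasba" -> "uihwoxw" -> "hwxw" -> "etut" -> "ut" -> "t" -> "n"
  "uwfsxnqrkdm" -> "qsbotjmngzi" -> "qsbtjmngz" -> "npyqgjkdw" -> "yqgjkdw" -> "yqgjkdw" -> "skadexq"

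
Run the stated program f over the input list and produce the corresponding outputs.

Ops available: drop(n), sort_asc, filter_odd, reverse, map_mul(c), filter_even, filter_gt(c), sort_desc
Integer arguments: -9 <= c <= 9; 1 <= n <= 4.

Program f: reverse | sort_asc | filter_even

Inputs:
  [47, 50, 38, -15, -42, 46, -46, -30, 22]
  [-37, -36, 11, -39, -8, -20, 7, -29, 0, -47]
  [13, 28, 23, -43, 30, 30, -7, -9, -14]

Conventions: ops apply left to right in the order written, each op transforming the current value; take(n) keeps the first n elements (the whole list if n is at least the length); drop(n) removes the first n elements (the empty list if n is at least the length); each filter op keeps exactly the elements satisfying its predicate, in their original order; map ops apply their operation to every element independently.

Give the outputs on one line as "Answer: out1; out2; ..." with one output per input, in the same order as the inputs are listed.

Execution, op by op:
  [47, 50, 38, -15, -42, 46, -46, -30, 22] -> [22, -30, -46, 46, -42, -15, 38, 50, 47] -> [-46, -42, -30, -15, 22, 38, 46, 47, 50] -> [-46, -42, -30, 22, 38, 46, 50]
  [-37, -36, 11, -39, -8, -20, 7, -29, 0, -47] -> [-47, 0, -29, 7, -20, -8, -39, 11, -36, -37] -> [-47, -39, -37, -36, -29, -20, -8, 0, 7, 11] -> [-36, -20, -8, 0]
  [13, 28, 23, -43, 30, 30, -7, -9, -14] -> [-14, -9, -7, 30, 30, -43, 23, 28, 13] -> [-43, -14, -9, -7, 13, 23, 28, 30, 30] -> [-14, 28, 30, 30]

[-46, -42, -30, 22, 38, 46, 50]; [-36, -20, -8, 0]; [-14, 28, 30, 30]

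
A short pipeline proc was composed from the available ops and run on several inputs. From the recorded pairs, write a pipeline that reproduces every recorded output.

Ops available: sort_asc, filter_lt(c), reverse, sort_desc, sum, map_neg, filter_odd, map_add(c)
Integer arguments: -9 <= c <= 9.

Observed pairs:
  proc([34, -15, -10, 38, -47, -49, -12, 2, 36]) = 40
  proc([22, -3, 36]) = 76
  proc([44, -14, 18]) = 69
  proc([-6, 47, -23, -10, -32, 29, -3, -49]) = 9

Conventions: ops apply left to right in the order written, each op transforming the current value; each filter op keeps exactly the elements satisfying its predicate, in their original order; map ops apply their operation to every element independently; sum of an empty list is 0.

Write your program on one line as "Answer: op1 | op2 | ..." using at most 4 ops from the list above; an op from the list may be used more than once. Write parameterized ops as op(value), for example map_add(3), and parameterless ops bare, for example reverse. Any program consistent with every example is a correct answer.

map_add(7) | sort_asc | sum

Check, running the answer program on each example:
  [34, -15, -10, 38, -47, -49, -12, 2, 36] -> [41, -8, -3, 45, -40, -42, -5, 9, 43] -> [-42, -40, -8, -5, -3, 9, 41, 43, 45] -> 40
  [22, -3, 36] -> [29, 4, 43] -> [4, 29, 43] -> 76
  [44, -14, 18] -> [51, -7, 25] -> [-7, 25, 51] -> 69
  [-6, 47, -23, -10, -32, 29, -3, -49] -> [1, 54, -16, -3, -25, 36, 4, -42] -> [-42, -25, -16, -3, 1, 4, 36, 54] -> 9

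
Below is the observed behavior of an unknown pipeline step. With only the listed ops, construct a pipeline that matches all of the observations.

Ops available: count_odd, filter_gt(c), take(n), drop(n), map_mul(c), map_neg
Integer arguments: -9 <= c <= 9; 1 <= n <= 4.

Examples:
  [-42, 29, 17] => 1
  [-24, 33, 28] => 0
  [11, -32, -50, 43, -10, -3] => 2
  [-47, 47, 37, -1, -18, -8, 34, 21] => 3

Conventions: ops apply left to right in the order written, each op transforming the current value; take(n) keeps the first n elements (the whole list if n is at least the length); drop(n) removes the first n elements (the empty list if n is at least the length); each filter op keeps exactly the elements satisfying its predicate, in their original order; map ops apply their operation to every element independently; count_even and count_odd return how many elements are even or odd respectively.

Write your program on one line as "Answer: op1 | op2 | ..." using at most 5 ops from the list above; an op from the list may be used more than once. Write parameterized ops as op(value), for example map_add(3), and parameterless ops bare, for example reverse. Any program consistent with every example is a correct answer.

drop(2) | map_neg | map_mul(3) | map_mul(-9) | count_odd

Check, running the answer program on each example:
  [-42, 29, 17] -> [17] -> [-17] -> [-51] -> [459] -> 1
  [-24, 33, 28] -> [28] -> [-28] -> [-84] -> [756] -> 0
  [11, -32, -50, 43, -10, -3] -> [-50, 43, -10, -3] -> [50, -43, 10, 3] -> [150, -129, 30, 9] -> [-1350, 1161, -270, -81] -> 2
  [-47, 47, 37, -1, -18, -8, 34, 21] -> [37, -1, -18, -8, 34, 21] -> [-37, 1, 18, 8, -34, -21] -> [-111, 3, 54, 24, -102, -63] -> [999, -27, -486, -216, 918, 567] -> 3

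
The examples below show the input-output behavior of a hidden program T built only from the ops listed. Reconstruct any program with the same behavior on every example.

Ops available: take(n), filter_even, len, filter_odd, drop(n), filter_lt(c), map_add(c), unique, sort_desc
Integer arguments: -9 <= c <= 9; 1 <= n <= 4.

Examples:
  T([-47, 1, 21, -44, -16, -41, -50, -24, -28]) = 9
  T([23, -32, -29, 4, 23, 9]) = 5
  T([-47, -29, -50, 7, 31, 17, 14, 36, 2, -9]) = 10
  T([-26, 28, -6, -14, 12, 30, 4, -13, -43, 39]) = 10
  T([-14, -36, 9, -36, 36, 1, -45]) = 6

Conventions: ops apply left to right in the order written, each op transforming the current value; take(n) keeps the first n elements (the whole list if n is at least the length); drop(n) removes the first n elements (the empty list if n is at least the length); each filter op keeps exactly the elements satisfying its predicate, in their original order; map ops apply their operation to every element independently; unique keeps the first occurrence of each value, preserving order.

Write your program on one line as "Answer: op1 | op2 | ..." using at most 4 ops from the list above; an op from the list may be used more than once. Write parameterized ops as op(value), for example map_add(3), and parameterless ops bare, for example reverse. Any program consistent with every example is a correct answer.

unique | map_add(-6) | len

Check, running the answer program on each example:
  [-47, 1, 21, -44, -16, -41, -50, -24, -28] -> [-47, 1, 21, -44, -16, -41, -50, -24, -28] -> [-53, -5, 15, -50, -22, -47, -56, -30, -34] -> 9
  [23, -32, -29, 4, 23, 9] -> [23, -32, -29, 4, 9] -> [17, -38, -35, -2, 3] -> 5
  [-47, -29, -50, 7, 31, 17, 14, 36, 2, -9] -> [-47, -29, -50, 7, 31, 17, 14, 36, 2, -9] -> [-53, -35, -56, 1, 25, 11, 8, 30, -4, -15] -> 10
  [-26, 28, -6, -14, 12, 30, 4, -13, -43, 39] -> [-26, 28, -6, -14, 12, 30, 4, -13, -43, 39] -> [-32, 22, -12, -20, 6, 24, -2, -19, -49, 33] -> 10
  [-14, -36, 9, -36, 36, 1, -45] -> [-14, -36, 9, 36, 1, -45] -> [-20, -42, 3, 30, -5, -51] -> 6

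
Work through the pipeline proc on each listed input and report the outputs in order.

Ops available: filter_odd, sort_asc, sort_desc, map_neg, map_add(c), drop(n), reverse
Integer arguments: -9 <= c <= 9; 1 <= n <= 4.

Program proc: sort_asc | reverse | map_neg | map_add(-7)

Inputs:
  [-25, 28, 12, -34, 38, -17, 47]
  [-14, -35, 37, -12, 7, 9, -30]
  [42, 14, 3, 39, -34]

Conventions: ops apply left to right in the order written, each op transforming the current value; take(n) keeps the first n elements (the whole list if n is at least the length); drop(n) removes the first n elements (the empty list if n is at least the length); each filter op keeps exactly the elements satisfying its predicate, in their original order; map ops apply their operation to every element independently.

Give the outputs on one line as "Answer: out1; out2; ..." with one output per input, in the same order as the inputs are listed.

[-54, -45, -35, -19, 10, 18, 27]; [-44, -16, -14, 5, 7, 23, 28]; [-49, -46, -21, -10, 27]

Execution, op by op:
  [-25, 28, 12, -34, 38, -17, 47] -> [-34, -25, -17, 12, 28, 38, 47] -> [47, 38, 28, 12, -17, -25, -34] -> [-47, -38, -28, -12, 17, 25, 34] -> [-54, -45, -35, -19, 10, 18, 27]
  [-14, -35, 37, -12, 7, 9, -30] -> [-35, -30, -14, -12, 7, 9, 37] -> [37, 9, 7, -12, -14, -30, -35] -> [-37, -9, -7, 12, 14, 30, 35] -> [-44, -16, -14, 5, 7, 23, 28]
  [42, 14, 3, 39, -34] -> [-34, 3, 14, 39, 42] -> [42, 39, 14, 3, -34] -> [-42, -39, -14, -3, 34] -> [-49, -46, -21, -10, 27]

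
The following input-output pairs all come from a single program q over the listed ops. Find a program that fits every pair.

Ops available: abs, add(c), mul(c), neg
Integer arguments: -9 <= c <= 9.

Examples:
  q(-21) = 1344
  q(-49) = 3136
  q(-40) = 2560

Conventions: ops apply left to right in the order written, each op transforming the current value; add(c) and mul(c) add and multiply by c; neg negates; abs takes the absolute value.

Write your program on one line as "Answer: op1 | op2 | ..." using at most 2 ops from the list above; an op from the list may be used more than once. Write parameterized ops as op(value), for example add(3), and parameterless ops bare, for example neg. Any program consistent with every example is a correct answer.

mul(8) | mul(-8)

Check, running the answer program on each example:
  -21 -> -168 -> 1344
  -49 -> -392 -> 3136
  -40 -> -320 -> 2560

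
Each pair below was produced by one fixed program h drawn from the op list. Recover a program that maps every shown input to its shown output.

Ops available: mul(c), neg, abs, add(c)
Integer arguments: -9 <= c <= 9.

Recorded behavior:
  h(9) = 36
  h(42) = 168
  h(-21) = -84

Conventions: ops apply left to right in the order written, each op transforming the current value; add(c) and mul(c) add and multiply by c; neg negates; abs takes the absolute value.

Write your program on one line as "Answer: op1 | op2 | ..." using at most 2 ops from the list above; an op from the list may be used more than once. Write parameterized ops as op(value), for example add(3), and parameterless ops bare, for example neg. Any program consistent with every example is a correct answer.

mul(-4) | neg

Check, running the answer program on each example:
  9 -> -36 -> 36
  42 -> -168 -> 168
  -21 -> 84 -> -84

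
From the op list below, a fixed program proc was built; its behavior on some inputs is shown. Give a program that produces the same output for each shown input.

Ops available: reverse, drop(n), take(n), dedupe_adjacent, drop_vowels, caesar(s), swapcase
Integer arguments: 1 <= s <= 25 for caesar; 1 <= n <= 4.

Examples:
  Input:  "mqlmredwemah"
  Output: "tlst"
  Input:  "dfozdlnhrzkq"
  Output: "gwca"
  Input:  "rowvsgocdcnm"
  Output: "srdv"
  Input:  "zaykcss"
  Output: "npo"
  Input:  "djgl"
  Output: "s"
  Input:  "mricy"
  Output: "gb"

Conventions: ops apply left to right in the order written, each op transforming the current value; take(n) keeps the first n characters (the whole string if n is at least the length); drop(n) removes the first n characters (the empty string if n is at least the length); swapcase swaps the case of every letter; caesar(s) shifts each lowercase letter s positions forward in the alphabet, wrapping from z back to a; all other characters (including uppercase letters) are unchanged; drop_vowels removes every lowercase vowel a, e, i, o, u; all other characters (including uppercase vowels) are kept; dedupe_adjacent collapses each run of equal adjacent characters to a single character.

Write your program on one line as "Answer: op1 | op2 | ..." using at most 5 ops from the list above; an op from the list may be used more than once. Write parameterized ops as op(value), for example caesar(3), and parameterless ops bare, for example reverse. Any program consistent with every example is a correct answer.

dedupe_adjacent | reverse | caesar(15) | drop(3) | take(4)

Check, running the answer program on each example:
  "mqlmredwemah" -> "mqlmredwemah" -> "hamewdermlqm" -> "wpbtlstgbafb" -> "tlstgbafb" -> "tlst"
  "dfozdlnhrzkq" -> "dfozdlnhrzkq" -> "qkzrhnldzofd" -> "fzogwcasodus" -> "gwcasodus" -> "gwca"
  "rowvsgocdcnm" -> "rowvsgocdcnm" -> "mncdcogsvwor" -> "bcrsrdvhkldg" -> "srdvhkldg" -> "srdv"
  "zaykcss" -> "zaykcs" -> "sckyaz" -> "hrznpo" -> "npo" -> "npo"
  "djgl" -> "djgl" -> "lgjd" -> "avys" -> "s" -> "s"
  "mricy" -> "mricy" -> "ycirm" -> "nrxgb" -> "gb" -> "gb"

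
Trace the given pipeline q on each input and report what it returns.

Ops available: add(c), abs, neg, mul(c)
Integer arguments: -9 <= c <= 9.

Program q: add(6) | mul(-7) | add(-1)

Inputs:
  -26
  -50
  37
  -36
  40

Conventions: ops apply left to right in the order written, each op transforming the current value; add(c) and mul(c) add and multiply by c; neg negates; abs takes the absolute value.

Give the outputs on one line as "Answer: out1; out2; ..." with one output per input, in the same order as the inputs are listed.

Execution, op by op:
  -26 -> -20 -> 140 -> 139
  -50 -> -44 -> 308 -> 307
  37 -> 43 -> -301 -> -302
  -36 -> -30 -> 210 -> 209
  40 -> 46 -> -322 -> -323

139; 307; -302; 209; -323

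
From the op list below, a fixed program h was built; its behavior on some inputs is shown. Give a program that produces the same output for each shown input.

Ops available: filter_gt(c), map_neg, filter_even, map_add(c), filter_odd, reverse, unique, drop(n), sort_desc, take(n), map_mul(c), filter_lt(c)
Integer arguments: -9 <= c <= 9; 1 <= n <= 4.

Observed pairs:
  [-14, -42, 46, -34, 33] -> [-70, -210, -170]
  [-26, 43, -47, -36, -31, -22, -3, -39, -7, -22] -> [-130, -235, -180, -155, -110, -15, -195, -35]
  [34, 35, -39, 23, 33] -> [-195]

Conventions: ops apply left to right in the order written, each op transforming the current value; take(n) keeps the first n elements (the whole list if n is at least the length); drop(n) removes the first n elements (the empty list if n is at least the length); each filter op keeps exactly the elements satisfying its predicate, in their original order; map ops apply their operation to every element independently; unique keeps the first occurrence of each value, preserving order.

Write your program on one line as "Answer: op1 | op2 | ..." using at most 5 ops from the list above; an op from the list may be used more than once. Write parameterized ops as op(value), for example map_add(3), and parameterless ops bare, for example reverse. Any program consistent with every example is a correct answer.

unique | reverse | map_mul(5) | filter_lt(6) | reverse

Check, running the answer program on each example:
  [-14, -42, 46, -34, 33] -> [-14, -42, 46, -34, 33] -> [33, -34, 46, -42, -14] -> [165, -170, 230, -210, -70] -> [-170, -210, -70] -> [-70, -210, -170]
  [-26, 43, -47, -36, -31, -22, -3, -39, -7, -22] -> [-26, 43, -47, -36, -31, -22, -3, -39, -7] -> [-7, -39, -3, -22, -31, -36, -47, 43, -26] -> [-35, -195, -15, -110, -155, -180, -235, 215, -130] -> [-35, -195, -15, -110, -155, -180, -235, -130] -> [-130, -235, -180, -155, -110, -15, -195, -35]
  [34, 35, -39, 23, 33] -> [34, 35, -39, 23, 33] -> [33, 23, -39, 35, 34] -> [165, 115, -195, 175, 170] -> [-195] -> [-195]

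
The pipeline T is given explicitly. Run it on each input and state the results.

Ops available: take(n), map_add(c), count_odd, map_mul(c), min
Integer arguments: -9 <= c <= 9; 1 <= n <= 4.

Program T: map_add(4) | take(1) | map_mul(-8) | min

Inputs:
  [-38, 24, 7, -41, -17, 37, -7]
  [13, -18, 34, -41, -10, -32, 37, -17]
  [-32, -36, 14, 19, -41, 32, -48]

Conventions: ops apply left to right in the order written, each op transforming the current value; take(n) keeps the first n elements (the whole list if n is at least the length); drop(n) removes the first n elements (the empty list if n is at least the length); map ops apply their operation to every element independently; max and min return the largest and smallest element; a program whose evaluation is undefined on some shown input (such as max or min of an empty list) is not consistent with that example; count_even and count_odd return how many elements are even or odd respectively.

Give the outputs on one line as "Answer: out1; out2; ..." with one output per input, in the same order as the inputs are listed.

272; -136; 224

Execution, op by op:
  [-38, 24, 7, -41, -17, 37, -7] -> [-34, 28, 11, -37, -13, 41, -3] -> [-34] -> [272] -> 272
  [13, -18, 34, -41, -10, -32, 37, -17] -> [17, -14, 38, -37, -6, -28, 41, -13] -> [17] -> [-136] -> -136
  [-32, -36, 14, 19, -41, 32, -48] -> [-28, -32, 18, 23, -37, 36, -44] -> [-28] -> [224] -> 224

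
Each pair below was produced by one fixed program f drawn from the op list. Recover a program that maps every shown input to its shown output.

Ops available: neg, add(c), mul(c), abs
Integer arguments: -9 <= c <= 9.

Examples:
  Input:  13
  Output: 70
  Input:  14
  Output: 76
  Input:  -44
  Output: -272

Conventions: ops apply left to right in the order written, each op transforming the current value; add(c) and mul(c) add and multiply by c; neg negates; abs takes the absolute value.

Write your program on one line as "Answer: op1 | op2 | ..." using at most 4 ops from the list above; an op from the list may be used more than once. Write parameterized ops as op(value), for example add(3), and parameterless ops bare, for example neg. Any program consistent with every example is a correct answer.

neg | mul(6) | neg | add(-8)

Check, running the answer program on each example:
  13 -> -13 -> -78 -> 78 -> 70
  14 -> -14 -> -84 -> 84 -> 76
  -44 -> 44 -> 264 -> -264 -> -272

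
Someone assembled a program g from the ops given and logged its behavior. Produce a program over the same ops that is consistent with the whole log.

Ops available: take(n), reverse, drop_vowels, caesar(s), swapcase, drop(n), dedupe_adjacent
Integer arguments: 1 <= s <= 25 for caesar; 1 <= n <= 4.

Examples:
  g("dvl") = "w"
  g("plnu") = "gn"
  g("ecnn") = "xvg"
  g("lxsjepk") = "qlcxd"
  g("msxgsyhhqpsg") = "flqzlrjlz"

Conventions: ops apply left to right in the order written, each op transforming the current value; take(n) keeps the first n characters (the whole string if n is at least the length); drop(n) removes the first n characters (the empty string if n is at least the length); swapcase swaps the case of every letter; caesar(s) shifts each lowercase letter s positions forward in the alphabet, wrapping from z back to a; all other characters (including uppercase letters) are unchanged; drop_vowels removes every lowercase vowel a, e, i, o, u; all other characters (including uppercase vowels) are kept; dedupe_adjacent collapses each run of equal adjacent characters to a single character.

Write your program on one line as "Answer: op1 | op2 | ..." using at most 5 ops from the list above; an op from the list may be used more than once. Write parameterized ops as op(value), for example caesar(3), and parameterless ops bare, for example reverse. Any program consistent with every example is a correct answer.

dedupe_adjacent | caesar(19) | reverse | drop_vowels | reverse

Check, running the answer program on each example:
  "dvl" -> "dvl" -> "woe" -> "eow" -> "w" -> "w"
  "plnu" -> "plnu" -> "iegn" -> "ngei" -> "ng" -> "gn"
  "ecnn" -> "ecn" -> "xvg" -> "gvx" -> "gvx" -> "xvg"
  "lxsjepk" -> "lxsjepk" -> "eqlcxid" -> "dixclqe" -> "dxclq" -> "qlcxd"
  "msxgsyhhqpsg" -> "msxgsyhqpsg" -> "flqzlrajilz" -> "zlijarlzqlf" -> "zljrlzqlf" -> "flqzlrjlz"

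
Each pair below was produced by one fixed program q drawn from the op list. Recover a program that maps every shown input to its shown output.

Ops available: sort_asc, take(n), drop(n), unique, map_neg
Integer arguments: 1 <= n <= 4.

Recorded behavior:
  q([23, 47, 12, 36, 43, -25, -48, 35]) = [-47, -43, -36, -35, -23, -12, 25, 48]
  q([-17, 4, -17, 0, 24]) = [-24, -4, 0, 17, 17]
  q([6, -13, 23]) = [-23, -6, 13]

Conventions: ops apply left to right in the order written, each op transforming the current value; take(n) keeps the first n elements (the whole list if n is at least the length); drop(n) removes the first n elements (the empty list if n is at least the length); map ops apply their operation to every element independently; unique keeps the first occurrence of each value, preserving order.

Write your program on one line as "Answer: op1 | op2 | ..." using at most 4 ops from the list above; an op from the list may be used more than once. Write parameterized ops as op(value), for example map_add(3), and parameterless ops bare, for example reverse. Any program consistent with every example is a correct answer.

sort_asc | map_neg | sort_asc

Check, running the answer program on each example:
  [23, 47, 12, 36, 43, -25, -48, 35] -> [-48, -25, 12, 23, 35, 36, 43, 47] -> [48, 25, -12, -23, -35, -36, -43, -47] -> [-47, -43, -36, -35, -23, -12, 25, 48]
  [-17, 4, -17, 0, 24] -> [-17, -17, 0, 4, 24] -> [17, 17, 0, -4, -24] -> [-24, -4, 0, 17, 17]
  [6, -13, 23] -> [-13, 6, 23] -> [13, -6, -23] -> [-23, -6, 13]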